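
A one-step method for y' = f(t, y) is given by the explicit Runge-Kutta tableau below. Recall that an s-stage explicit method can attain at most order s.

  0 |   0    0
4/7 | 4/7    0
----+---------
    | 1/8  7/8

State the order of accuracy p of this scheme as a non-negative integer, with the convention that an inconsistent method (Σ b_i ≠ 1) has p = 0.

b = (1/8, 7/8)
c = (0, 4/7)
Σ b_i: 1/8·1 + 7/8·1 = 1 ✓
b·c: 7/8·4/7 = 1/2 ✓; 2 stages ⇒ order 2.

2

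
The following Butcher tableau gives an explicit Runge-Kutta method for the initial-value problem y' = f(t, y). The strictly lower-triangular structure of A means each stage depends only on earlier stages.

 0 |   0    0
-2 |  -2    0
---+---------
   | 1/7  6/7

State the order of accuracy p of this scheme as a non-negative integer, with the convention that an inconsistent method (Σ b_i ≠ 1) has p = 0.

1

b = (1/7, 6/7)
c = (0, -2)
Σ b_i: 1/7·1 + 6/7·1 = 1 ✓
b·c: 6/7·(-2) = -12/7 ≠ 1/2 ⇒ order 1.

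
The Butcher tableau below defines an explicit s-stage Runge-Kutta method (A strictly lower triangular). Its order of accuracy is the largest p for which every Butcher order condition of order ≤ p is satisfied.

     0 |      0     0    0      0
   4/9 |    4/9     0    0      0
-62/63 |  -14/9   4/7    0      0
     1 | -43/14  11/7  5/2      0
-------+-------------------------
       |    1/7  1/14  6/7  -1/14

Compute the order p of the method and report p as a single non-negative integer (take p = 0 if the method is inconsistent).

b = (1/7, 1/14, 6/7, -1/14)
c = (0, 4/9, -62/63, 1)
Ac = (0, 0, 16/63, -37/21)
Σ b_i: 1/7·1 + 1/14·1 + 6/7·1 + (-1/14)·1 = 1 ✓
b·c: 1/14·4/9 + 6/7·(-62/63) + (-1/14)·1 = -779/882 ≠ 1/2 ⇒ order 1.

1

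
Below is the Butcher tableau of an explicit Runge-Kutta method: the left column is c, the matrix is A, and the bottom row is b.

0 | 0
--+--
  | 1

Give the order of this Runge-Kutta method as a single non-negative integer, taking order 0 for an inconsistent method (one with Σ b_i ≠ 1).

1

b = (1)
c = (0)
Σ b_i: 1·1 = 1 ✓; 1 stage ⇒ order 1.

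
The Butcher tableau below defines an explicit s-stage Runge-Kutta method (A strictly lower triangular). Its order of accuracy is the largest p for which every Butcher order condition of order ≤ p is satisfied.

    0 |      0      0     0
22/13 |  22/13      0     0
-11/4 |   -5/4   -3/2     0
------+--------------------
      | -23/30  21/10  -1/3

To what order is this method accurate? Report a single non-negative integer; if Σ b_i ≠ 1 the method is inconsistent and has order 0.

1

b = (-23/30, 21/10, -1/3)
c = (0, 22/13, -11/4)
Ac = (0, 0, -33/13)
Σ b_i: (-23/30)·1 + 21/10·1 + (-1/3)·1 = 1 ✓
b·c: 21/10·22/13 + (-1/3)·(-11/4) = 3487/780 ≠ 1/2 ⇒ order 1.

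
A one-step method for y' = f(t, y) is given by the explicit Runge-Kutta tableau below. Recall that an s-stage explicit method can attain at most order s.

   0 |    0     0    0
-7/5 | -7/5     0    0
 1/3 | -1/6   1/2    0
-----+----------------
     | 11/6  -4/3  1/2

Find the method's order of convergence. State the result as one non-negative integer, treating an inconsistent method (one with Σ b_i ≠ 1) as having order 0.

1

b = (11/6, -4/3, 1/2)
c = (0, -7/5, 1/3)
Ac = (0, 0, -7/10)
Σ b_i: 11/6·1 + (-4/3)·1 + 1/2·1 = 1 ✓
b·c: (-4/3)·(-7/5) + 1/2·1/3 = 61/30 ≠ 1/2 ⇒ order 1.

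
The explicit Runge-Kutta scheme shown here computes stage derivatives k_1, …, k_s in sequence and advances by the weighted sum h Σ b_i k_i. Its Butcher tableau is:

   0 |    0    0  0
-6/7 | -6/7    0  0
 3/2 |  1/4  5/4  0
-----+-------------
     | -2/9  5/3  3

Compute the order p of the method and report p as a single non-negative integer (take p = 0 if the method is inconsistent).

0

b = (-2/9, 5/3, 3)
c = (0, -6/7, 3/2)
Ac = (0, 0, -15/14)
Σ b_i: (-2/9)·1 + 5/3·1 + 3·1 = 40/9 ≠ 1 ⇒ order 0.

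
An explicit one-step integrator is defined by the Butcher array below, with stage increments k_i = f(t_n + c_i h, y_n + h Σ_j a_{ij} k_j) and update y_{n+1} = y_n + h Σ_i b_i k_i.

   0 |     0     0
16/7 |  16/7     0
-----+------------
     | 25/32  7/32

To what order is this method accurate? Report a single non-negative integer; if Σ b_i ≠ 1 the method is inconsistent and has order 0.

2

b = (25/32, 7/32)
c = (0, 16/7)
Σ b_i: 25/32·1 + 7/32·1 = 1 ✓
b·c: 7/32·16/7 = 1/2 ✓; 2 stages ⇒ order 2.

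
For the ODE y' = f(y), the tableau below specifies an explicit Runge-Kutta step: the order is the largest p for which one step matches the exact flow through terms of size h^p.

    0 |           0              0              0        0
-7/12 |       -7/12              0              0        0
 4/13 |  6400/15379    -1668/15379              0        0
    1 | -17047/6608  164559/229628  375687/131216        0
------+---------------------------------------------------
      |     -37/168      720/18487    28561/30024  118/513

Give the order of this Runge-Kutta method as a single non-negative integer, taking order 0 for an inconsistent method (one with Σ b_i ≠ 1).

4

b = (-37/168, 720/18487, 28561/30024, 118/513)
c = (0, -7/12, 4/13, 1)
Ac = (0, 0, 139/2197, 437/944)
Σ b_i: (-37/168)·1 + 720/18487·1 + 28561/30024·1 + 118/513·1 = 1 ✓
b·c: 720/18487·(-7/12) + 28561/30024·4/13 + 118/513·1 = 1/2 ✓
b·c²: 720/18487·49/144 + 28561/30024·16/169 + 118/513·1 = 1/3 ✓
b·Ac: 28561/30024·139/2197 + 118/513·437/944 = 1/6 ✓
b·c³: 720/18487·(-343/1728) + 28561/30024·64/2197 + 118/513·1 = 1/4 ✓
b·(c∘Ac): 28561/30024·556/28561 + 118/513·437/944 = 1/8 ✓
b·Ac²: 28561/30024·(-973/26364) + 118/513·5833/11328 = 1/12 ✓
b·A²c: 118/513·171/944 = 1/24 ✓; 4 stages ⇒ order 4.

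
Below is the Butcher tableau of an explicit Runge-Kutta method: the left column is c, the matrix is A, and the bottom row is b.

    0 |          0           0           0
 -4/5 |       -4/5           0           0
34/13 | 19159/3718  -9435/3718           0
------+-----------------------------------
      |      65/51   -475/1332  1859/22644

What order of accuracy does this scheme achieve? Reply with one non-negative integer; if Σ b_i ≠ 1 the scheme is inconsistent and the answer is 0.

3

b = (65/51, -475/1332, 1859/22644)
c = (0, -4/5, 34/13)
Ac = (0, 0, 3774/1859)
Σ b_i: 65/51·1 + (-475/1332)·1 + 1859/22644·1 = 1 ✓
b·c: (-475/1332)·(-4/5) + 1859/22644·34/13 = 1/2 ✓
b·c²: (-475/1332)·16/25 + 1859/22644·1156/169 = 1/3 ✓
b·Ac: 1859/22644·3774/1859 = 1/6 ✓; 3 stages ⇒ order 3.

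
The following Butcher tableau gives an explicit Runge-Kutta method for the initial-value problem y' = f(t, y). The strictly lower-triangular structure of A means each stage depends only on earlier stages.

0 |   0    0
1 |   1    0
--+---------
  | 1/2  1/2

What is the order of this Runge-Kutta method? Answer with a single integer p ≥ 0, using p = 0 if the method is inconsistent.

2

b = (1/2, 1/2)
c = (0, 1)
Σ b_i: 1/2·1 + 1/2·1 = 1 ✓
b·c: 1/2·1 = 1/2 ✓; 2 stages ⇒ order 2.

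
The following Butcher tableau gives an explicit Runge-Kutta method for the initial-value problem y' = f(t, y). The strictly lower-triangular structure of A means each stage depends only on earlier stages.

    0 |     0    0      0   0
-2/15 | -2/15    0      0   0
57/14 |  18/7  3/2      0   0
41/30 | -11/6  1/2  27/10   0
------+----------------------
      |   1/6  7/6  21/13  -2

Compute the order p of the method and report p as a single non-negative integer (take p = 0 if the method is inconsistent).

0

b = (1/6, 7/6, 21/13, -2)
c = (0, -2/15, 57/14, 41/30)
Ac = (0, 0, -1/5, 4589/420)
Σ b_i: 1/6·1 + 7/6·1 + 21/13·1 + (-2)·1 = 37/39 ≠ 1 ⇒ order 0.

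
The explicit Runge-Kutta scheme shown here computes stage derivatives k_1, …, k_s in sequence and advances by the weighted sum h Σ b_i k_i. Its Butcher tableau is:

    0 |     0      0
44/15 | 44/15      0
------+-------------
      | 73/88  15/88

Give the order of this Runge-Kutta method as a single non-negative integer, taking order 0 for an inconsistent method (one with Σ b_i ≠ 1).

2

b = (73/88, 15/88)
c = (0, 44/15)
Σ b_i: 73/88·1 + 15/88·1 = 1 ✓
b·c: 15/88·44/15 = 1/2 ✓; 2 stages ⇒ order 2.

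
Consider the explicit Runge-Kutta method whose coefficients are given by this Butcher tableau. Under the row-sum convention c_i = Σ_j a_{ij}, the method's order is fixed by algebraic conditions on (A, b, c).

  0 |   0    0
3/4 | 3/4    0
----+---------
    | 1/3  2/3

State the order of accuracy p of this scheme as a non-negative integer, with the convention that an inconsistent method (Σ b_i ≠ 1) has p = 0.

b = (1/3, 2/3)
c = (0, 3/4)
Σ b_i: 1/3·1 + 2/3·1 = 1 ✓
b·c: 2/3·3/4 = 1/2 ✓; 2 stages ⇒ order 2.

2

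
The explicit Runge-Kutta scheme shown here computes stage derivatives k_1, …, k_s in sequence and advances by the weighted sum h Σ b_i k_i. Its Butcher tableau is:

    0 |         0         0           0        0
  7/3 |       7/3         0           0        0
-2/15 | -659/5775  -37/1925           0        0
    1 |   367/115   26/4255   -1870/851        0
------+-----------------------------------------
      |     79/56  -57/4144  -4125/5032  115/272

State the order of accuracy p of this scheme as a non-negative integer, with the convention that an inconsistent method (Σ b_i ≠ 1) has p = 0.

b = (79/56, -57/4144, -4125/5032, 115/272)
c = (0, 7/3, -2/15, 1)
Ac = (0, 0, -37/825, 106/345)
Σ b_i: 79/56·1 + (-57/4144)·1 + (-4125/5032)·1 + 115/272·1 = 1 ✓
b·c: (-57/4144)·7/3 + (-4125/5032)·(-2/15) + 115/272·1 = 1/2 ✓
b·c²: (-57/4144)·49/9 + (-4125/5032)·4/225 + 115/272·1 = 1/3 ✓
b·Ac: (-4125/5032)·(-37/825) + 115/272·106/345 = 1/6 ✓
b·c³: (-57/4144)·343/27 + (-4125/5032)·(-8/3375) + 115/272·1 = 1/4 ✓
b·(c∘Ac): (-4125/5032)·74/12375 + 115/272·106/345 = 1/8 ✓
b·Ac²: (-4125/5032)·(-259/2475) + 115/272·(-2/345) = 1/12 ✓
b·A²c: 115/272·34/345 = 1/24 ✓; 4 stages ⇒ order 4.

4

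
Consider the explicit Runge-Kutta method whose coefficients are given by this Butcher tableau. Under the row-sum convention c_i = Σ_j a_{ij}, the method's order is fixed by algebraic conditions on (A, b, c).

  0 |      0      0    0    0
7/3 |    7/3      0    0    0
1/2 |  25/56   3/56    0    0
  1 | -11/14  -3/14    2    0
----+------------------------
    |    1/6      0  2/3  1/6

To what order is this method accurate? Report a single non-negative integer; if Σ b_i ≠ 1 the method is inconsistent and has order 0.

4

b = (1/6, 0, 2/3, 1/6)
c = (0, 7/3, 1/2, 1)
Ac = (0, 0, 1/8, 1/2)
Σ b_i: 1/6·1 + 2/3·1 + 1/6·1 = 1 ✓
b·c: 2/3·1/2 + 1/6·1 = 1/2 ✓
b·c²: 2/3·1/4 + 1/6·1 = 1/3 ✓
b·Ac: 2/3·1/8 + 1/6·1/2 = 1/6 ✓
b·c³: 2/3·1/8 + 1/6·1 = 1/4 ✓
b·(c∘Ac): 2/3·1/16 + 1/6·1/2 = 1/8 ✓
b·Ac²: 2/3·7/24 + 1/6·(-2/3) = 1/12 ✓
b·A²c: 1/6·1/4 = 1/24 ✓; 4 stages ⇒ order 4.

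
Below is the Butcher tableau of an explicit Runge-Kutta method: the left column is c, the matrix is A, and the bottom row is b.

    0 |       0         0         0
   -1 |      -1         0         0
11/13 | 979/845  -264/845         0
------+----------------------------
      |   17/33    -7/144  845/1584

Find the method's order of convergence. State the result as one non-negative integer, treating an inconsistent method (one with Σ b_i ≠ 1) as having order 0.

b = (17/33, -7/144, 845/1584)
c = (0, -1, 11/13)
Ac = (0, 0, 264/845)
Σ b_i: 17/33·1 + (-7/144)·1 + 845/1584·1 = 1 ✓
b·c: (-7/144)·(-1) + 845/1584·11/13 = 1/2 ✓
b·c²: (-7/144)·1 + 845/1584·121/169 = 1/3 ✓
b·Ac: 845/1584·264/845 = 1/6 ✓; 3 stages ⇒ order 3.

3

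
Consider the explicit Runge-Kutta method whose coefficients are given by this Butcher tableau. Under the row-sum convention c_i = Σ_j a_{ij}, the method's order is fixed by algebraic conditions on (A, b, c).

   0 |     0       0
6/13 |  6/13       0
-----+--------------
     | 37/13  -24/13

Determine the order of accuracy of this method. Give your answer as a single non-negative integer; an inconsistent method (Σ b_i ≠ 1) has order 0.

1

b = (37/13, -24/13)
c = (0, 6/13)
Σ b_i: 37/13·1 + (-24/13)·1 = 1 ✓
b·c: (-24/13)·6/13 = -144/169 ≠ 1/2 ⇒ order 1.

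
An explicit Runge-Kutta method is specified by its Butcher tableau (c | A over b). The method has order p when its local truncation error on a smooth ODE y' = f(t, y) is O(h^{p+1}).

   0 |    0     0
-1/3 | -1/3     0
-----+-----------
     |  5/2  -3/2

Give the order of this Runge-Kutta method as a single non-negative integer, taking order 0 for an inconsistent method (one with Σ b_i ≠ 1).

2

b = (5/2, -3/2)
c = (0, -1/3)
Σ b_i: 5/2·1 + (-3/2)·1 = 1 ✓
b·c: (-3/2)·(-1/3) = 1/2 ✓; 2 stages ⇒ order 2.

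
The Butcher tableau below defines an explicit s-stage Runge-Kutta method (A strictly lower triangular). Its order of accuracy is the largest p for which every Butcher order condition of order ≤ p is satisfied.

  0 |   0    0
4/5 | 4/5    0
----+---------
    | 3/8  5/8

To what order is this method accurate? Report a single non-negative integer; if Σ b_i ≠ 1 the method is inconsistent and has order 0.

2

b = (3/8, 5/8)
c = (0, 4/5)
Σ b_i: 3/8·1 + 5/8·1 = 1 ✓
b·c: 5/8·4/5 = 1/2 ✓; 2 stages ⇒ order 2.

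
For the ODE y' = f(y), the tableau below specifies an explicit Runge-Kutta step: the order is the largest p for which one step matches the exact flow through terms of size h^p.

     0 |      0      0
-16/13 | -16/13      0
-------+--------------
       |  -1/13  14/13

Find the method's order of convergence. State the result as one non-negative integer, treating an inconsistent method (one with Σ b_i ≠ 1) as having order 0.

b = (-1/13, 14/13)
c = (0, -16/13)
Σ b_i: (-1/13)·1 + 14/13·1 = 1 ✓
b·c: 14/13·(-16/13) = -224/169 ≠ 1/2 ⇒ order 1.

1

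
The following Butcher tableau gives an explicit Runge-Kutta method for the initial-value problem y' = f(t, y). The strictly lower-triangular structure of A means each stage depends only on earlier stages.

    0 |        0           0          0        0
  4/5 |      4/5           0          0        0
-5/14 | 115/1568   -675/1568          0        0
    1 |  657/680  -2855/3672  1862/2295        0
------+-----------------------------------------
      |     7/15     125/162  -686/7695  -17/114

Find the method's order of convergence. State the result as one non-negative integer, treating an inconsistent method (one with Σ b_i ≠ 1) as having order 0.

4

b = (7/15, 125/162, -686/7695, -17/114)
c = (0, 4/5, -5/14, 1)
Ac = (0, 0, -135/392, -31/34)
Σ b_i: 7/15·1 + 125/162·1 + (-686/7695)·1 + (-17/114)·1 = 1 ✓
b·c: 125/162·4/5 + (-686/7695)·(-5/14) + (-17/114)·1 = 1/2 ✓
b·c²: 125/162·16/25 + (-686/7695)·25/196 + (-17/114)·1 = 1/3 ✓
b·Ac: (-686/7695)·(-135/392) + (-17/114)·(-31/34) = 1/6 ✓
b·c³: 125/162·64/125 + (-686/7695)·(-125/2744) + (-17/114)·1 = 1/4 ✓
b·(c∘Ac): (-686/7695)·675/5488 + (-17/114)·(-31/34) = 1/8 ✓
b·Ac²: (-686/7695)·(-27/98) + (-17/114)·(-67/170) = 1/12 ✓
b·A²c: (-17/114)·(-19/68) = 1/24 ✓; 4 stages ⇒ order 4.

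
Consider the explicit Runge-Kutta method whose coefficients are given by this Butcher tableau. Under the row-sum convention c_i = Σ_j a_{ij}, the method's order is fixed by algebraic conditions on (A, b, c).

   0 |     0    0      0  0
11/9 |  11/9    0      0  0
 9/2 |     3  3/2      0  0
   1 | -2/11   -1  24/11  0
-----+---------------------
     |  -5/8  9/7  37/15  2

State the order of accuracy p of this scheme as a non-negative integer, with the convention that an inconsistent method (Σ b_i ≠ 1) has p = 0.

b = (-5/8, 9/7, 37/15, 2)
c = (0, 11/9, 9/2, 1)
Ac = (0, 0, 11/6, 851/99)
Σ b_i: (-5/8)·1 + 9/7·1 + 37/15·1 + 2·1 = 4307/840 ≠ 1 ⇒ order 0.

0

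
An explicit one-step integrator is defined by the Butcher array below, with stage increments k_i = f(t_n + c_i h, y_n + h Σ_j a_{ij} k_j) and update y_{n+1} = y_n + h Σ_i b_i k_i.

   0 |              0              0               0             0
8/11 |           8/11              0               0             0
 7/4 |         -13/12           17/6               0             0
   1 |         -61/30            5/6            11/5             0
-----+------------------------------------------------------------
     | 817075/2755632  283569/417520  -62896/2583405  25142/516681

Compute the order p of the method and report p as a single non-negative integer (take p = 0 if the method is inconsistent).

3

b = (817075/2755632, 283569/417520, -62896/2583405, 25142/516681)
c = (0, 8/11, 7/4, 1)
Ac = (0, 0, 68/33, 2941/660)
Σ b_i: 817075/2755632·1 + 283569/417520·1 + (-62896/2583405)·1 + 25142/516681·1 = 1 ✓
b·c: 283569/417520·8/11 + (-62896/2583405)·7/4 + 25142/516681·1 = 1/2 ✓
b·c²: 283569/417520·64/121 + (-62896/2583405)·49/16 + 25142/516681·1 = 1/3 ✓
b·Ac: (-62896/2583405)·68/33 + 25142/516681·2941/660 = 1/6 ✓
b·c³: 283569/417520·512/1331 + (-62896/2583405)·343/64 + 25142/516681·1 = 1359799/7577988 ≠ 1/4 ⇒ order 3.
b·(c∘Ac): (-62896/2583405)·119/33 + 25142/516681·2941/660 = 431413/3343230 ≠ 1/8
b·Ac²: (-62896/2583405)·544/363 + 25142/516681·208457/29040 = 430999/1377816 ≠ 1/12
b·A²c: 25142/516681·68/15 = 100568/455895 ≠ 1/24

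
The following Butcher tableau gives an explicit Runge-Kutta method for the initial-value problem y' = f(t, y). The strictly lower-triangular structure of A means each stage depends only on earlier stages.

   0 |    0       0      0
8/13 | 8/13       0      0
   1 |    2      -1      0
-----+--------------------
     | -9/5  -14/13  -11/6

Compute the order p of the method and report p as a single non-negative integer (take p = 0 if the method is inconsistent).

0

b = (-9/5, -14/13, -11/6)
c = (0, 8/13, 1)
Ac = (0, 0, -8/13)
Σ b_i: (-9/5)·1 + (-14/13)·1 + (-11/6)·1 = -1837/390 ≠ 1 ⇒ order 0.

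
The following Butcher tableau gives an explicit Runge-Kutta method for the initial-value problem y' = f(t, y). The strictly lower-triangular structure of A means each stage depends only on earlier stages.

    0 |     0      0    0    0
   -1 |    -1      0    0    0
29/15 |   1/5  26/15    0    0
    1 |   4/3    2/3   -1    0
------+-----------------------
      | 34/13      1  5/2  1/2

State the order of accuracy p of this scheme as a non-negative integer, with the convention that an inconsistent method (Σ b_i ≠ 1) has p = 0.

0

b = (34/13, 1, 5/2, 1/2)
c = (0, -1, 29/15, 1)
Ac = (0, 0, -26/15, -13/5)
Σ b_i: 34/13·1 + 1·1 + 5/2·1 + 1/2·1 = 86/13 ≠ 1 ⇒ order 0.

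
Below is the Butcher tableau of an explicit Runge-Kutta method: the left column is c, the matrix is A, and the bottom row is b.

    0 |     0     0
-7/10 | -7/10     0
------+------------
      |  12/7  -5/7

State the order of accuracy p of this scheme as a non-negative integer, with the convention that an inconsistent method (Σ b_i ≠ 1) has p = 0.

2

b = (12/7, -5/7)
c = (0, -7/10)
Σ b_i: 12/7·1 + (-5/7)·1 = 1 ✓
b·c: (-5/7)·(-7/10) = 1/2 ✓; 2 stages ⇒ order 2.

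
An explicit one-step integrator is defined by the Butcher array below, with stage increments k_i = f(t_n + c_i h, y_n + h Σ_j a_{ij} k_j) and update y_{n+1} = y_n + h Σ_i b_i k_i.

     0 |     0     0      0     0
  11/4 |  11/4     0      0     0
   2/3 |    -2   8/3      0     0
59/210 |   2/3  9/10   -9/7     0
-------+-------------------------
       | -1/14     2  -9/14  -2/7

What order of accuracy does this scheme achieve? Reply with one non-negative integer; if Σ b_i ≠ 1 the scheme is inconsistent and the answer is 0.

b = (-1/14, 2, -9/14, -2/7)
c = (0, 11/4, 2/3, 59/210)
Ac = (0, 0, 22/3, 453/280)
Σ b_i: (-1/14)·1 + 2·1 + (-9/14)·1 + (-2/7)·1 = 1 ✓
b·c: 2·11/4 + (-9/14)·2/3 + (-2/7)·59/210 = 7337/1470 ≠ 1/2 ⇒ order 1.

1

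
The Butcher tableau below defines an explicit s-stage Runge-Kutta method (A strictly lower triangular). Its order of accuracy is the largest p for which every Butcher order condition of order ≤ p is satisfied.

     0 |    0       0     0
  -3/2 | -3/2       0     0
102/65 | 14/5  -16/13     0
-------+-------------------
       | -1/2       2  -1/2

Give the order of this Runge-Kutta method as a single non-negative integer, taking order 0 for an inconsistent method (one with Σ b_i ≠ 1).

1

b = (-1/2, 2, -1/2)
c = (0, -3/2, 102/65)
Ac = (0, 0, 24/13)
Σ b_i: (-1/2)·1 + 2·1 + (-1/2)·1 = 1 ✓
b·c: 2·(-3/2) + (-1/2)·102/65 = -246/65 ≠ 1/2 ⇒ order 1.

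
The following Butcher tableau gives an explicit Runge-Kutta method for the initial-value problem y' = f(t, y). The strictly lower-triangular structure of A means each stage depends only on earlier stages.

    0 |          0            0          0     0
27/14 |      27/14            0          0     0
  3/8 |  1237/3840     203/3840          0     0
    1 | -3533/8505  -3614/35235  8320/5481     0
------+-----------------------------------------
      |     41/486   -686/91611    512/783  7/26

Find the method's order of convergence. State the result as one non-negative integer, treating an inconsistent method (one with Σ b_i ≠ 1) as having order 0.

b = (41/486, -686/91611, 512/783, 7/26)
c = (0, 27/14, 3/8, 1)
Ac = (0, 0, 261/2560, 13/35)
Σ b_i: 41/486·1 + (-686/91611)·1 + 512/783·1 + 7/26·1 = 1 ✓
b·c: (-686/91611)·27/14 + 512/783·3/8 + 7/26·1 = 1/2 ✓
b·c²: (-686/91611)·729/196 + 512/783·9/64 + 7/26·1 = 1/3 ✓
b·Ac: 512/783·261/2560 + 7/26·13/35 = 1/6 ✓
b·c³: (-686/91611)·19683/2744 + 512/783·27/512 + 7/26·1 = 1/4 ✓
b·(c∘Ac): 512/783·783/20480 + 7/26·13/35 = 1/8 ✓
b·Ac²: 512/783·7047/35840 + 7/26·(-247/1470) = 1/12 ✓
b·A²c: 7/26·13/84 = 1/24 ✓; 4 stages ⇒ order 4.

4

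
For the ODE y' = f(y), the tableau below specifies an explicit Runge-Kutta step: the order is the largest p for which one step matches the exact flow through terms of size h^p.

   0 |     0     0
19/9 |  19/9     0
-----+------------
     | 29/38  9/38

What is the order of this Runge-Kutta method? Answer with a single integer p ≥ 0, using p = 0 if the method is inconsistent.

2

b = (29/38, 9/38)
c = (0, 19/9)
Σ b_i: 29/38·1 + 9/38·1 = 1 ✓
b·c: 9/38·19/9 = 1/2 ✓; 2 stages ⇒ order 2.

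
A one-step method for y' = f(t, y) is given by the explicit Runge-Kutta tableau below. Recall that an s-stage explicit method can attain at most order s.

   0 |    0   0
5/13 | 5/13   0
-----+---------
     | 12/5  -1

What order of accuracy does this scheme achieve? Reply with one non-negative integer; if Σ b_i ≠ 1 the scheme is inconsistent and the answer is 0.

b = (12/5, -1)
c = (0, 5/13)
Σ b_i: 12/5·1 + (-1)·1 = 7/5 ≠ 1 ⇒ order 0.

0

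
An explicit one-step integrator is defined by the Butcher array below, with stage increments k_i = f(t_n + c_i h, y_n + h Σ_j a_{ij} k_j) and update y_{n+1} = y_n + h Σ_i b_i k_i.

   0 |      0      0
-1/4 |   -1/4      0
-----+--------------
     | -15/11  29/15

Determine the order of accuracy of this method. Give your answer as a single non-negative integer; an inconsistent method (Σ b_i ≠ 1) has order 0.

0

b = (-15/11, 29/15)
c = (0, -1/4)
Σ b_i: (-15/11)·1 + 29/15·1 = 94/165 ≠ 1 ⇒ order 0.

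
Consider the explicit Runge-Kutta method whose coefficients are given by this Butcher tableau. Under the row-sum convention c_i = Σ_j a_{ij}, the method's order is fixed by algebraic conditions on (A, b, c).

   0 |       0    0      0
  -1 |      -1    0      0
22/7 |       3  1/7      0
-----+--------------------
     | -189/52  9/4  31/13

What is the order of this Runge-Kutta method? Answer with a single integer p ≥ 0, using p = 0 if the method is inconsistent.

1

b = (-189/52, 9/4, 31/13)
c = (0, -1, 22/7)
Ac = (0, 0, -1/7)
Σ b_i: (-189/52)·1 + 9/4·1 + 31/13·1 = 1 ✓
b·c: 9/4·(-1) + 31/13·22/7 = 1909/364 ≠ 1/2 ⇒ order 1.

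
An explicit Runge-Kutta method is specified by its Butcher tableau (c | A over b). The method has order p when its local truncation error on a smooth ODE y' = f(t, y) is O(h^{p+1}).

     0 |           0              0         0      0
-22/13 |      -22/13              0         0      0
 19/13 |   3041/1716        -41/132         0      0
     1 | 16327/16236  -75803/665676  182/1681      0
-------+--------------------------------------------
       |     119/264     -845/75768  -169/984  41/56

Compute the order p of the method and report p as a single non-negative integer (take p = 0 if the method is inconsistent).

b = (119/264, -845/75768, -169/984, 41/56)
c = (0, -22/13, 19/13, 1)
Ac = (0, 0, 41/78, 259/738)
Σ b_i: 119/264·1 + (-845/75768)·1 + (-169/984)·1 + 41/56·1 = 1 ✓
b·c: (-845/75768)·(-22/13) + (-169/984)·19/13 + 41/56·1 = 1/2 ✓
b·c²: (-845/75768)·484/169 + (-169/984)·361/169 + 41/56·1 = 1/3 ✓
b·Ac: (-169/984)·41/78 + 41/56·259/738 = 1/6 ✓
b·c³: (-845/75768)·(-10648/2197) + (-169/984)·6859/2197 + 41/56·1 = 1/4 ✓
b·(c∘Ac): (-169/984)·779/1014 + 41/56·259/738 = 1/8 ✓
b·Ac²: (-169/984)·(-451/507) + 41/56·(-35/369) = 1/12 ✓
b·A²c: 41/56·7/123 = 1/24 ✓; 4 stages ⇒ order 4.

4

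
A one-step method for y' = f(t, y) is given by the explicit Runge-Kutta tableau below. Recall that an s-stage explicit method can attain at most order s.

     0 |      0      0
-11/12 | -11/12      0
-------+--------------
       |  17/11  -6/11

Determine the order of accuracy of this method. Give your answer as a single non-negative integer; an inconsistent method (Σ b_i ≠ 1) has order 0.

2

b = (17/11, -6/11)
c = (0, -11/12)
Σ b_i: 17/11·1 + (-6/11)·1 = 1 ✓
b·c: (-6/11)·(-11/12) = 1/2 ✓; 2 stages ⇒ order 2.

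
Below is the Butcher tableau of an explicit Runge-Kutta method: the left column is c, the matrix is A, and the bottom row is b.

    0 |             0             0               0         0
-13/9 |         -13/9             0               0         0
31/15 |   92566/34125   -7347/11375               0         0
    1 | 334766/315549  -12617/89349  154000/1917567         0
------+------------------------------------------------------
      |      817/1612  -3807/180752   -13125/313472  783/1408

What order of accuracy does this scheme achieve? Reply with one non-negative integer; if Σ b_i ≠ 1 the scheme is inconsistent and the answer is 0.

b = (817/1612, -3807/180752, -13125/313472, 783/1408)
c = (0, -13/9, 31/15, 1)
Ac = (0, 0, 2449/2625, 869/2349)
Σ b_i: 817/1612·1 + (-3807/180752)·1 + (-13125/313472)·1 + 783/1408·1 = 1 ✓
b·c: (-3807/180752)·(-13/9) + (-13125/313472)·31/15 + 783/1408·1 = 1/2 ✓
b·c²: (-3807/180752)·169/81 + (-13125/313472)·961/225 + 783/1408·1 = 1/3 ✓
b·Ac: (-13125/313472)·2449/2625 + 783/1408·869/2349 = 1/6 ✓
b·c³: (-3807/180752)·(-2197/729) + (-13125/313472)·29791/3375 + 783/1408·1 = 1/4 ✓
b·(c∘Ac): (-13125/313472)·75919/39375 + 783/1408·869/2349 = 1/8 ✓
b·Ac²: (-13125/313472)·(-31837/23625) + 783/1408·341/7047 = 1/12 ✓
b·A²c: 783/1408·176/2349 = 1/24 ✓; 4 stages ⇒ order 4.

4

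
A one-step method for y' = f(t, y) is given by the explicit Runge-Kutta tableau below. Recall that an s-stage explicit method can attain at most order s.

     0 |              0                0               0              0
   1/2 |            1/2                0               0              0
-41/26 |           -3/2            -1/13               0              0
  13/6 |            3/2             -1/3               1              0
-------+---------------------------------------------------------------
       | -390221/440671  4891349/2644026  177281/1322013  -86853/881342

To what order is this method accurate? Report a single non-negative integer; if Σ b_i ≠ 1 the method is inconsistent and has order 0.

b = (-390221/440671, 4891349/2644026, 177281/1322013, -86853/881342)
c = (0, 1/2, -41/26, 13/6)
Ac = (0, 0, -1/26, -68/39)
Σ b_i: (-390221/440671)·1 + 4891349/2644026·1 + 177281/1322013·1 + (-86853/881342)·1 = 1 ✓
b·c: 4891349/2644026·1/2 + 177281/1322013·(-41/26) + (-86853/881342)·13/6 = 1/2 ✓
b·c²: 4891349/2644026·1/4 + 177281/1322013·1681/676 + (-86853/881342)·169/36 = 1/3 ✓
b·Ac: 177281/1322013·(-1/26) + (-86853/881342)·(-68/39) = 1/6 ✓
b·c³: 4891349/2644026·1/8 + 177281/1322013·(-68921/17576) + (-86853/881342)·2197/216 = -534947837/412468056 ≠ 1/4 ⇒ order 3.
b·(c∘Ac): 177281/1322013·41/676 + (-86853/881342)·(-34/9) = 670559/1762684 ≠ 1/8
b·Ac²: 177281/1322013·(-1/52) + (-86853/881342)·2437/1014 = -8229439/34372338 ≠ 1/12
b·A²c: (-86853/881342)·(-1/26) = 6681/1762684 ≠ 1/24

3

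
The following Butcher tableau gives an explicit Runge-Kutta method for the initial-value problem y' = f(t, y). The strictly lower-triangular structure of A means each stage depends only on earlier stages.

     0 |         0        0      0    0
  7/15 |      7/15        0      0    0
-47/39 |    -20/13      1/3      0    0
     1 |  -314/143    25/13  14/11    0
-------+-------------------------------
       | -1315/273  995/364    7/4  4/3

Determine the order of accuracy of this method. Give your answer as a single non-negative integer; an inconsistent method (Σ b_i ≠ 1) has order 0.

b = (-1315/273, 995/364, 7/4, 4/3)
c = (0, 7/15, -47/39, 1)
Ac = (0, 0, 7/45, -7/11)
Σ b_i: (-1315/273)·1 + 995/364·1 + 7/4·1 + 4/3·1 = 1 ✓
b·c: 995/364·7/15 + 7/4·(-47/39) + 4/3·1 = 1/2 ✓
b·c²: 995/364·49/225 + 7/4·2209/1521 + 4/3·1 = 11332/2535 ≠ 1/3 ⇒ order 2.
b·Ac: 7/4·7/45 + 4/3·(-7/11) = -1141/1980 ≠ 1/6

2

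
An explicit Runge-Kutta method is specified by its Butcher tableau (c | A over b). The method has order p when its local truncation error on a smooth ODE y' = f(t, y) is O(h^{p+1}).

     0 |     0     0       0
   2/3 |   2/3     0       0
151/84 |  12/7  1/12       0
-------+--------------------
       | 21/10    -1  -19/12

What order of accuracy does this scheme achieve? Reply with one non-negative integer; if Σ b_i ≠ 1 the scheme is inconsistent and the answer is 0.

0

b = (21/10, -1, -19/12)
c = (0, 2/3, 151/84)
Ac = (0, 0, 1/18)
Σ b_i: 21/10·1 + (-1)·1 + (-19/12)·1 = -29/60 ≠ 1 ⇒ order 0.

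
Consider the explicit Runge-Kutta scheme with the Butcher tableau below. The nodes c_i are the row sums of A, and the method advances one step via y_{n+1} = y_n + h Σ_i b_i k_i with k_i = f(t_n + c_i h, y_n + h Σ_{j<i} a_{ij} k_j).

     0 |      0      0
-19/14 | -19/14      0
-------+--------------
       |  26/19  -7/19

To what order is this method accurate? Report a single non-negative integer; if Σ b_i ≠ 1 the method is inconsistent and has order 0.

b = (26/19, -7/19)
c = (0, -19/14)
Σ b_i: 26/19·1 + (-7/19)·1 = 1 ✓
b·c: (-7/19)·(-19/14) = 1/2 ✓; 2 stages ⇒ order 2.

2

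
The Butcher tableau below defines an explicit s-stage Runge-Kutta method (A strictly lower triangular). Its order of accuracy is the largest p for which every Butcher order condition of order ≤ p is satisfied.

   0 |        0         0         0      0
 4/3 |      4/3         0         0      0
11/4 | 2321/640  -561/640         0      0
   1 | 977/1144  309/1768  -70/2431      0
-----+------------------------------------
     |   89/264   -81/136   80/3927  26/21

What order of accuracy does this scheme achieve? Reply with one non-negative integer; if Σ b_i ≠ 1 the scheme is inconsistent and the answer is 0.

4

b = (89/264, -81/136, 80/3927, 26/21)
c = (0, 4/3, 11/4, 1)
Ac = (0, 0, -187/160, 2/13)
Σ b_i: 89/264·1 + (-81/136)·1 + 80/3927·1 + 26/21·1 = 1 ✓
b·c: (-81/136)·4/3 + 80/3927·11/4 + 26/21·1 = 1/2 ✓
b·c²: (-81/136)·16/9 + 80/3927·121/16 + 26/21·1 = 1/3 ✓
b·Ac: 80/3927·(-187/160) + 26/21·2/13 = 1/6 ✓
b·c³: (-81/136)·64/27 + 80/3927·1331/64 + 26/21·1 = 1/4 ✓
b·(c∘Ac): 80/3927·(-2057/640) + 26/21·2/13 = 1/8 ✓
b·Ac²: 80/3927·(-187/120) + 26/21·29/312 = 1/12 ✓
b·A²c: 26/21·7/208 = 1/24 ✓; 4 stages ⇒ order 4.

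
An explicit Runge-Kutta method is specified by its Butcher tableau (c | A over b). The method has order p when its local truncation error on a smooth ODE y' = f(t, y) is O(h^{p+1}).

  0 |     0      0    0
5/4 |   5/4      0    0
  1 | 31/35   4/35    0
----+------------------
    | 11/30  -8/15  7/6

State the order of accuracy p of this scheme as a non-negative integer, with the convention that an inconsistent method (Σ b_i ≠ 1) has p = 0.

3

b = (11/30, -8/15, 7/6)
c = (0, 5/4, 1)
Ac = (0, 0, 1/7)
Σ b_i: 11/30·1 + (-8/15)·1 + 7/6·1 = 1 ✓
b·c: (-8/15)·5/4 + 7/6·1 = 1/2 ✓
b·c²: (-8/15)·25/16 + 7/6·1 = 1/3 ✓
b·Ac: 7/6·1/7 = 1/6 ✓; 3 stages ⇒ order 3.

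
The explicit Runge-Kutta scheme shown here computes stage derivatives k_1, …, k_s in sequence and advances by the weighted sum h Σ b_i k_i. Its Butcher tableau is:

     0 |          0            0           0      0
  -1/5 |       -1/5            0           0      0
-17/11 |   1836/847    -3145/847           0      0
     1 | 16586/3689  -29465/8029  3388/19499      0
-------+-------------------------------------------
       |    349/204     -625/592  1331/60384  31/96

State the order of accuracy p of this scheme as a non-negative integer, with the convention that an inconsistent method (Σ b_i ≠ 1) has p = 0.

4

b = (349/204, -625/592, 1331/60384, 31/96)
c = (0, -1/5, -17/11, 1)
Ac = (0, 0, 629/847, 101/217)
Σ b_i: 349/204·1 + (-625/592)·1 + 1331/60384·1 + 31/96·1 = 1 ✓
b·c: (-625/592)·(-1/5) + 1331/60384·(-17/11) + 31/96·1 = 1/2 ✓
b·c²: (-625/592)·1/25 + 1331/60384·289/121 + 31/96·1 = 1/3 ✓
b·Ac: 1331/60384·629/847 + 31/96·101/217 = 1/6 ✓
b·c³: (-625/592)·(-1/125) + 1331/60384·(-4913/1331) + 31/96·1 = 1/4 ✓
b·(c∘Ac): 1331/60384·(-10693/9317) + 31/96·101/217 = 1/8 ✓
b·Ac²: 1331/60384·(-629/4235) + 31/96·291/1085 = 1/12 ✓
b·A²c: 31/96·4/31 = 1/24 ✓; 4 stages ⇒ order 4.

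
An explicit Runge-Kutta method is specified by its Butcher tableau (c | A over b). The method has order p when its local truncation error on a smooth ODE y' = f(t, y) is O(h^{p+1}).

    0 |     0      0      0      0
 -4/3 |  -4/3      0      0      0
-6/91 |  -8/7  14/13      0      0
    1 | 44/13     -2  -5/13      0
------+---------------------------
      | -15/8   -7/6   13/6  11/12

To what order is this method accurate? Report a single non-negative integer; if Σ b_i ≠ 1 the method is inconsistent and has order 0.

0

b = (-15/8, -7/6, 13/6, 11/12)
c = (0, -4/3, -6/91, 1)
Ac = (0, 0, -56/39, 9554/3549)
Σ b_i: (-15/8)·1 + (-7/6)·1 + 13/6·1 + 11/12·1 = 1/24 ≠ 1 ⇒ order 0.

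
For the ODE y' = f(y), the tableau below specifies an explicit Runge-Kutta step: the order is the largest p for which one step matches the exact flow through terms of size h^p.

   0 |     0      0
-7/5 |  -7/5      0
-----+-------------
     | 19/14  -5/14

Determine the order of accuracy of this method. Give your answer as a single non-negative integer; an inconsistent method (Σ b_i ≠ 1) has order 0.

b = (19/14, -5/14)
c = (0, -7/5)
Σ b_i: 19/14·1 + (-5/14)·1 = 1 ✓
b·c: (-5/14)·(-7/5) = 1/2 ✓; 2 stages ⇒ order 2.

2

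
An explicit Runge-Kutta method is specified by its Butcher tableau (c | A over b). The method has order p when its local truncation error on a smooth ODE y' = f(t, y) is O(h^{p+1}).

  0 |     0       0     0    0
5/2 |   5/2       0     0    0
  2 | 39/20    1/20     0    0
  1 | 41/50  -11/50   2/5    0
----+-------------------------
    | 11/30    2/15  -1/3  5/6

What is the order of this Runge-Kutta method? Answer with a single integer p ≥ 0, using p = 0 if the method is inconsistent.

b = (11/30, 2/15, -1/3, 5/6)
c = (0, 5/2, 2, 1)
Ac = (0, 0, 1/8, 1/4)
Σ b_i: 11/30·1 + 2/15·1 + (-1/3)·1 + 5/6·1 = 1 ✓
b·c: 2/15·5/2 + (-1/3)·2 + 5/6·1 = 1/2 ✓
b·c²: 2/15·25/4 + (-1/3)·4 + 5/6·1 = 1/3 ✓
b·Ac: (-1/3)·1/8 + 5/6·1/4 = 1/6 ✓
b·c³: 2/15·125/8 + (-1/3)·8 + 5/6·1 = 1/4 ✓
b·(c∘Ac): (-1/3)·1/4 + 5/6·1/4 = 1/8 ✓
b·Ac²: (-1/3)·5/16 + 5/6·9/40 = 1/12 ✓
b·A²c: 5/6·1/20 = 1/24 ✓; 4 stages ⇒ order 4.

4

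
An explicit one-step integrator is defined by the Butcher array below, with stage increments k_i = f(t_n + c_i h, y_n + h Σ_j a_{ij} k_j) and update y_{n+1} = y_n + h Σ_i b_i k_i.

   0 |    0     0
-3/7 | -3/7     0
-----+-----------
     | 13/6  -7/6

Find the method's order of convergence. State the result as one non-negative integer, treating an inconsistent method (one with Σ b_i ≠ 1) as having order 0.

2

b = (13/6, -7/6)
c = (0, -3/7)
Σ b_i: 13/6·1 + (-7/6)·1 = 1 ✓
b·c: (-7/6)·(-3/7) = 1/2 ✓; 2 stages ⇒ order 2.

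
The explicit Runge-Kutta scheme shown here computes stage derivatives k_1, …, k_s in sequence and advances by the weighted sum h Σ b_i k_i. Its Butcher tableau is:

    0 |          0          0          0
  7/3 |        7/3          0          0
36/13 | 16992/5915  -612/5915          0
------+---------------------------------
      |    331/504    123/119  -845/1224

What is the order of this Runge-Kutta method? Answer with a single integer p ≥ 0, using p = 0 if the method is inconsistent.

b = (331/504, 123/119, -845/1224)
c = (0, 7/3, 36/13)
Ac = (0, 0, -204/845)
Σ b_i: 331/504·1 + 123/119·1 + (-845/1224)·1 = 1 ✓
b·c: 123/119·7/3 + (-845/1224)·36/13 = 1/2 ✓
b·c²: 123/119·49/9 + (-845/1224)·1296/169 = 1/3 ✓
b·Ac: (-845/1224)·(-204/845) = 1/6 ✓; 3 stages ⇒ order 3.

3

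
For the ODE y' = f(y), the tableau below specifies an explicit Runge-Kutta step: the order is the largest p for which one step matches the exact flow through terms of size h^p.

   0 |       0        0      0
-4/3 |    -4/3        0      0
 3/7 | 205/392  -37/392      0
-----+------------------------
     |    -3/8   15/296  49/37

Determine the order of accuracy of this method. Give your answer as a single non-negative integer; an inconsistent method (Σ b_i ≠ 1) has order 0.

b = (-3/8, 15/296, 49/37)
c = (0, -4/3, 3/7)
Ac = (0, 0, 37/294)
Σ b_i: (-3/8)·1 + 15/296·1 + 49/37·1 = 1 ✓
b·c: 15/296·(-4/3) + 49/37·3/7 = 1/2 ✓
b·c²: 15/296·16/9 + 49/37·9/49 = 1/3 ✓
b·Ac: 49/37·37/294 = 1/6 ✓; 3 stages ⇒ order 3.

3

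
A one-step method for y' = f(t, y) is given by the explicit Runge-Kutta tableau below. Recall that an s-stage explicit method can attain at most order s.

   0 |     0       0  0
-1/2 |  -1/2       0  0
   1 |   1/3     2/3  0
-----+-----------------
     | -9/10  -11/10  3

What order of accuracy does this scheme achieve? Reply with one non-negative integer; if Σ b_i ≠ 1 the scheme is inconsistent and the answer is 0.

1

b = (-9/10, -11/10, 3)
c = (0, -1/2, 1)
Ac = (0, 0, -1/3)
Σ b_i: (-9/10)·1 + (-11/10)·1 + 3·1 = 1 ✓
b·c: (-11/10)·(-1/2) + 3·1 = 71/20 ≠ 1/2 ⇒ order 1.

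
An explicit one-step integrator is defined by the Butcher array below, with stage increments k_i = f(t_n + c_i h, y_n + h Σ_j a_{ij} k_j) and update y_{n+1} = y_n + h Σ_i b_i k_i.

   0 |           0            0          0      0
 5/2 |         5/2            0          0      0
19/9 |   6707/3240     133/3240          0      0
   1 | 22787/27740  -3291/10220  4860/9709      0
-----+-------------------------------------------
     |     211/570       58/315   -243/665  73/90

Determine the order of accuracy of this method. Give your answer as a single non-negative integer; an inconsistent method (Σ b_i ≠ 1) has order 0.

b = (211/570, 58/315, -243/665, 73/90)
c = (0, 5/2, 19/9, 1)
Ac = (0, 0, 133/1296, 147/584)
Σ b_i: 211/570·1 + 58/315·1 + (-243/665)·1 + 73/90·1 = 1 ✓
b·c: 58/315·5/2 + (-243/665)·19/9 + 73/90·1 = 1/2 ✓
b·c²: 58/315·25/4 + (-243/665)·361/81 + 73/90·1 = 1/3 ✓
b·Ac: (-243/665)·133/1296 + 73/90·147/584 = 1/6 ✓
b·c³: 58/315·125/8 + (-243/665)·6859/729 + 73/90·1 = 1/4 ✓
b·(c∘Ac): (-243/665)·2527/11664 + 73/90·147/584 = 1/8 ✓
b·Ac²: (-243/665)·665/2592 + 73/90·255/1168 = 1/12 ✓
b·A²c: 73/90·15/292 = 1/24 ✓; 4 stages ⇒ order 4.

4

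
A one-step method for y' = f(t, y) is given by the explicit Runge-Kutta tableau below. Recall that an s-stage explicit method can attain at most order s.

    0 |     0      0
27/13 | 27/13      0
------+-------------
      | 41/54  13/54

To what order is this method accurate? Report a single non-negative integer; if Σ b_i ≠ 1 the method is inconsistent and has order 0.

b = (41/54, 13/54)
c = (0, 27/13)
Σ b_i: 41/54·1 + 13/54·1 = 1 ✓
b·c: 13/54·27/13 = 1/2 ✓; 2 stages ⇒ order 2.

2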